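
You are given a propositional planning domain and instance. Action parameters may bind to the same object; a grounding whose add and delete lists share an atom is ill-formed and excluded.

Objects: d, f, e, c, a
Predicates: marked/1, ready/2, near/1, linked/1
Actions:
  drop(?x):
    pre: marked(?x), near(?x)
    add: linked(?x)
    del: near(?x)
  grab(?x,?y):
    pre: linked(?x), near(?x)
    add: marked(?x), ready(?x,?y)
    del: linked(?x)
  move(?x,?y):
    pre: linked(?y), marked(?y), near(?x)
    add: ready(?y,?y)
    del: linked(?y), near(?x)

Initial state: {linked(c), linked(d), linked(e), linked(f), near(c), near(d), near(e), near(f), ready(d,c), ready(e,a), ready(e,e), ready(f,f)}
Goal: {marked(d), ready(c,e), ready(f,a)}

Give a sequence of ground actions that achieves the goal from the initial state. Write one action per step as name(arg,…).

1. grab(d,d)  →  {linked(c), linked(e), linked(f), marked(d), near(c), near(d), near(e), near(f), ready(d,c), ready(d,d), ready(e,a), ready(e,e), ready(f,f)}
2. grab(f,a)  →  {linked(c), linked(e), marked(d), marked(f), near(c), near(d), near(e), near(f), ready(d,c), ready(d,d), ready(e,a), ready(e,e), ready(f,a), ready(f,f)}
3. grab(c,e)  →  {linked(e), marked(c), marked(d), marked(f), near(c), near(d), near(e), near(f), ready(c,e), ready(d,c), ready(d,d), ready(e,a), ready(e,e), ready(f,a), ready(f,f)}

grab(d,d); grab(f,a); grab(c,e)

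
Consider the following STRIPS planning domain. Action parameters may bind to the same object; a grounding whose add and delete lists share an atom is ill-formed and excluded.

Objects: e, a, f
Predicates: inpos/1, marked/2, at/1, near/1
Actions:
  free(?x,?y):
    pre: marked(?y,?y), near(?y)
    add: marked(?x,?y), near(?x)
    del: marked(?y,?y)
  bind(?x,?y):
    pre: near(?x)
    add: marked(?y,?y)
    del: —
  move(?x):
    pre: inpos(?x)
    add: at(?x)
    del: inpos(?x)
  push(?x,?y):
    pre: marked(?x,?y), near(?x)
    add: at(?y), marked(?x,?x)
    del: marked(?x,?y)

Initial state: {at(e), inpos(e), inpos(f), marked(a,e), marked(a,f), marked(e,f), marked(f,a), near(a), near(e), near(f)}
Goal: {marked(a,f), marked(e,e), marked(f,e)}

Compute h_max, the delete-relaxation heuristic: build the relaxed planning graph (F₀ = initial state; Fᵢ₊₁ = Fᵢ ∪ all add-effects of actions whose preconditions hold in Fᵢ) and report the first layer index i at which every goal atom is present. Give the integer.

F0 = init (10 atoms)
F1 = F0 ∪ {at(a), at(f), marked(a,a), marked(e,e), marked(f,f)}  (15 atoms)
F2 = F1 ∪ {marked(e,a), marked(f,e)}  (17 atoms)
goal ⊆ F2  ⇒  h_max = 2

2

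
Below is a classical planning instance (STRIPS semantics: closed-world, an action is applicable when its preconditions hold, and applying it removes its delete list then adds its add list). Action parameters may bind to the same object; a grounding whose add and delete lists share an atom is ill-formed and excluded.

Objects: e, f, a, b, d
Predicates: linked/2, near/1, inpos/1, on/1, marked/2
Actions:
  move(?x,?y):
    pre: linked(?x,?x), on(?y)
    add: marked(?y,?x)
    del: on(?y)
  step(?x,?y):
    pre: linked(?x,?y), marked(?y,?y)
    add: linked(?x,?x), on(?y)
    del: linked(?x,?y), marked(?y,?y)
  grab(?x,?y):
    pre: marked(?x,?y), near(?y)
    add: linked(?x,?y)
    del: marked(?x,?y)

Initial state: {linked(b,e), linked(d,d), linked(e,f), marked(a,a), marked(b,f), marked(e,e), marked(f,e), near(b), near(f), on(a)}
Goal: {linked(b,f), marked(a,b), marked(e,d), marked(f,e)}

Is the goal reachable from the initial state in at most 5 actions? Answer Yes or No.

1. step(b,e)  →  {linked(b,b), linked(d,d), linked(e,f), marked(a,a), marked(b,f), marked(f,e), near(b), near(f), on(a), on(e)}
2. move(b,a)  →  {linked(b,b), linked(d,d), linked(e,f), marked(a,a), marked(a,b), marked(b,f), marked(f,e), near(b), near(f), on(e)}
3. move(d,e)  →  {linked(b,b), linked(d,d), linked(e,f), marked(a,a), marked(a,b), marked(b,f), marked(e,d), marked(f,e), near(b), near(f)}
4. grab(b,f)  →  {linked(b,b), linked(b,f), linked(d,d), linked(e,f), marked(a,a), marked(a,b), marked(e,d), marked(f,e), near(b), near(f)}
optimal plan length = 4; 4 ≤ 5

Yes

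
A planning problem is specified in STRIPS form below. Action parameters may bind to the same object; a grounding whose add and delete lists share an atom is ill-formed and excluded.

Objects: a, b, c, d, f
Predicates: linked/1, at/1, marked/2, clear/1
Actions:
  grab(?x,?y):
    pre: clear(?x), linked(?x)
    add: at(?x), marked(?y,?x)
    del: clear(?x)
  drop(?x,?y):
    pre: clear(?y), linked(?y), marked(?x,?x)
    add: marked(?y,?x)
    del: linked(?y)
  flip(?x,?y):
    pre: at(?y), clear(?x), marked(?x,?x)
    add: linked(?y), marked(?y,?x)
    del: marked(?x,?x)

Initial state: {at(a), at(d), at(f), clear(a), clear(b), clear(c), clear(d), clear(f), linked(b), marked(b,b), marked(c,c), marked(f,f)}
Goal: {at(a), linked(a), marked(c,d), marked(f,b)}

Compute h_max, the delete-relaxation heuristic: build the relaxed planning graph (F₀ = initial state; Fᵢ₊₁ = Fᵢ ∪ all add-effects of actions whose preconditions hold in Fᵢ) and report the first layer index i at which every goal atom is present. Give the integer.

F0 = init (12 atoms)
F1 = F0 ∪ {at(b), linked(a), linked(d), linked(f), marked(a,b), marked(a,c), marked(a,f), marked(b,c), marked(b,f), marked(c,b), marked(d,b), marked(d,c), marked(d,f), marked(f,b), marked(f,c)}  (27 atoms)
F2 = F1 ∪ {marked(a,a), marked(a,d), marked(b,a), marked(b,d), marked(c,a), marked(c,d), marked(c,f), marked(d,a), marked(d,d), marked(f,a), marked(f,d)}  (38 atoms)
goal ⊆ F2  ⇒  h_max = 2

2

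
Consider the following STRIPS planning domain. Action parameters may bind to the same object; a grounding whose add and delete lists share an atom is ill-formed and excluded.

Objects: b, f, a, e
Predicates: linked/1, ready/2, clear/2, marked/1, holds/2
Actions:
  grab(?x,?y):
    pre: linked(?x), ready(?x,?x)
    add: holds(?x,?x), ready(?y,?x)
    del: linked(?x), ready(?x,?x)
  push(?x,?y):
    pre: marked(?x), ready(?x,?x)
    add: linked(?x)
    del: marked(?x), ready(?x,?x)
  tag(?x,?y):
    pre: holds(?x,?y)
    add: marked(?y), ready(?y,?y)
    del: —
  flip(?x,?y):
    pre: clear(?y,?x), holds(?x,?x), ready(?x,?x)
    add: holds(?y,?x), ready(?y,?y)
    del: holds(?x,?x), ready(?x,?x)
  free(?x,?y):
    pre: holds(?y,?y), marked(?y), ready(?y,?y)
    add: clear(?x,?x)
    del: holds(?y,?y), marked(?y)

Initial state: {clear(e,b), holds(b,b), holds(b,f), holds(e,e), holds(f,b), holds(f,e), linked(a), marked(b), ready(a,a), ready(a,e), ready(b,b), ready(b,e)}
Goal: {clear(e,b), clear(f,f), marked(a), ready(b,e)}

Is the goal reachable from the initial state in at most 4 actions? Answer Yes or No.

1. grab(a,b)  →  {clear(e,b), holds(a,a), holds(b,b), holds(b,f), holds(e,e), holds(f,b), holds(f,e), marked(b), ready(a,e), ready(b,a), ready(b,b), ready(b,e)}
2. tag(a,a)  →  {clear(e,b), holds(a,a), holds(b,b), holds(b,f), holds(e,e), holds(f,b), holds(f,e), marked(a), marked(b), ready(a,a), ready(a,e), ready(b,a), ready(b,b), ready(b,e)}
3. free(f,b)  →  {clear(e,b), clear(f,f), holds(a,a), holds(b,f), holds(e,e), holds(f,b), holds(f,e), marked(a), ready(a,a), ready(a,e), ready(b,a), ready(b,b), ready(b,e)}
optimal plan length = 3; 3 ≤ 4

Yes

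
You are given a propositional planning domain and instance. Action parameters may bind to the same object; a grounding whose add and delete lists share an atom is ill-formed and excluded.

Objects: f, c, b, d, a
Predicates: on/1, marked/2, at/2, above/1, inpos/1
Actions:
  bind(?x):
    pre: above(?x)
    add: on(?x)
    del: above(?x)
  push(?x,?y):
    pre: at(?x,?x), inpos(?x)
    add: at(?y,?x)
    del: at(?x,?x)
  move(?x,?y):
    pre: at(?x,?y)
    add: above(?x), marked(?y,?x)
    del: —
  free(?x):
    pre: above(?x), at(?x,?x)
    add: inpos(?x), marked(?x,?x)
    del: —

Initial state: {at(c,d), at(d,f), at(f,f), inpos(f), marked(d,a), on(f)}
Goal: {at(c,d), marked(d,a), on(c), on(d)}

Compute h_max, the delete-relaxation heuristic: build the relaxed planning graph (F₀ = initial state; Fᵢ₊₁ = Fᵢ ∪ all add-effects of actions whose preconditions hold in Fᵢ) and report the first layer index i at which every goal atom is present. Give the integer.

F0 = init (6 atoms)
F1 = F0 ∪ {above(c), above(d), above(f), at(a,f), at(b,f), at(c,f), marked(d,c), marked(f,d), marked(f,f)}  (15 atoms)
F2 = F1 ∪ {above(a), above(b), marked(f,a), marked(f,b), marked(f,c), on(c), on(d)}  (22 atoms)
goal ⊆ F2  ⇒  h_max = 2

2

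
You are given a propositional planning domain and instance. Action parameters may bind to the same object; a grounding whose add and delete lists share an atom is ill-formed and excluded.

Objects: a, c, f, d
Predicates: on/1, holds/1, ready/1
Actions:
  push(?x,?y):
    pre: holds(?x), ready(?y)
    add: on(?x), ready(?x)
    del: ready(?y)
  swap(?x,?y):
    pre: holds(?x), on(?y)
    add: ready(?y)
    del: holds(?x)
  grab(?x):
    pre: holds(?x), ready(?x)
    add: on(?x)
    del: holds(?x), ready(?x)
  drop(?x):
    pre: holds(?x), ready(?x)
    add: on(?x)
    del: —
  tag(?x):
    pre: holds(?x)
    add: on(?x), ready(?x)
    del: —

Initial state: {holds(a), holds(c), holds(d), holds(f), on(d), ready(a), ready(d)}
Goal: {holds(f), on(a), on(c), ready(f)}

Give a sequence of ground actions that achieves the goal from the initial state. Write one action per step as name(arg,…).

push(a,d); push(c,a); push(f,c)

1. push(a,d)  →  {holds(a), holds(c), holds(d), holds(f), on(a), on(d), ready(a)}
2. push(c,a)  →  {holds(a), holds(c), holds(d), holds(f), on(a), on(c), on(d), ready(c)}
3. push(f,c)  →  {holds(a), holds(c), holds(d), holds(f), on(a), on(c), on(d), on(f), ready(f)}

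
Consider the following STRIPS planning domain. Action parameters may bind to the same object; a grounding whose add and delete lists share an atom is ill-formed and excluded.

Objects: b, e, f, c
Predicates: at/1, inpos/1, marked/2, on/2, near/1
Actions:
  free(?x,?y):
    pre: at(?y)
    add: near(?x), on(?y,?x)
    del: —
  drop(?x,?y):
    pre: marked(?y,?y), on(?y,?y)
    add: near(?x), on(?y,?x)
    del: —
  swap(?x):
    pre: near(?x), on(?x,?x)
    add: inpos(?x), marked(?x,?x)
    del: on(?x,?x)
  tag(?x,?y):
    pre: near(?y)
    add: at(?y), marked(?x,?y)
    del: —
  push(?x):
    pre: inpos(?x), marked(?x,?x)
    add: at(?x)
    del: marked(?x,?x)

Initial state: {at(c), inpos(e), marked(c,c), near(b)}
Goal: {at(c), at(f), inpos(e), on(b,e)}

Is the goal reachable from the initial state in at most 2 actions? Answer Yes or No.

No

1. free(f,c)  →  {at(c), inpos(e), marked(c,c), near(b), near(f), on(c,f)}
2. tag(b,b)  →  {at(b), at(c), inpos(e), marked(b,b), marked(c,c), near(b), near(f), on(c,f)}
3. free(e,b)  →  {at(b), at(c), inpos(e), marked(b,b), marked(c,c), near(b), near(e), near(f), on(b,e), on(c,f)}
4. tag(b,f)  →  {at(b), at(c), at(f), inpos(e), marked(b,b), marked(b,f), marked(c,c), near(b), near(e), near(f), on(b,e), on(c,f)}
optimal plan length = 4; 4 > 2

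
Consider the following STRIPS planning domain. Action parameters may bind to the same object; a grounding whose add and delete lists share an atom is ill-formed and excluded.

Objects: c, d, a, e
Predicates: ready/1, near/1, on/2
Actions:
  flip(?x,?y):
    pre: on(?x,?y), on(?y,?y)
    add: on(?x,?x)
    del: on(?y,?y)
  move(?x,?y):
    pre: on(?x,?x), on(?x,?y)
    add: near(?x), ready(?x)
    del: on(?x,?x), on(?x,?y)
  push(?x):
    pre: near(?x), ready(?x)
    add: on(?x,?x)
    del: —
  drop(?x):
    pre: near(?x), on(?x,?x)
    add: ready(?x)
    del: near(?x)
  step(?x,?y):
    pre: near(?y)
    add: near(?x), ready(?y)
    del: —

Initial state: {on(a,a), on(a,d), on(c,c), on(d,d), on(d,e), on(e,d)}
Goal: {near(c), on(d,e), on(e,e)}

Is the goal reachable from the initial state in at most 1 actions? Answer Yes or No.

No

1. flip(e,d)  →  {on(a,a), on(a,d), on(c,c), on(d,e), on(e,d), on(e,e)}
2. move(c,c)  →  {near(c), on(a,a), on(a,d), on(d,e), on(e,d), on(e,e), ready(c)}
optimal plan length = 2; 2 > 1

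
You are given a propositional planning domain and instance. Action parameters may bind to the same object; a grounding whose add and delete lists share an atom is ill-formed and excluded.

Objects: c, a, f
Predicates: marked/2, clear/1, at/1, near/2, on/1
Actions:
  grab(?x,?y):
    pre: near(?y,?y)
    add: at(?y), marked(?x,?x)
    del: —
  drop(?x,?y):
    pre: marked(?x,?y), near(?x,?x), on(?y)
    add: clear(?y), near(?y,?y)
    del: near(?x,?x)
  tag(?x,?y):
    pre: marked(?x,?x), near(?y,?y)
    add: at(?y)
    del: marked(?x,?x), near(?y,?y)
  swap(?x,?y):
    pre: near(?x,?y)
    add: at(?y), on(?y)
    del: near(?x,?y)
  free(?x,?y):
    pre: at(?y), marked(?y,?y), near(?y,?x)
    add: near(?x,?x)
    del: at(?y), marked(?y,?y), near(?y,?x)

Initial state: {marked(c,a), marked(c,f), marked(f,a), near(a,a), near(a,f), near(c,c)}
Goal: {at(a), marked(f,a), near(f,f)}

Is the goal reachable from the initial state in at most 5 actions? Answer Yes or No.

Yes

1. grab(c,a)  →  {at(a), marked(c,a), marked(c,c), marked(c,f), marked(f,a), near(a,a), near(a,f), near(c,c)}
2. swap(a,f)  →  {at(a), at(f), marked(c,a), marked(c,c), marked(c,f), marked(f,a), near(a,a), near(c,c), on(f)}
3. drop(c,f)  →  {at(a), at(f), clear(f), marked(c,a), marked(c,c), marked(c,f), marked(f,a), near(a,a), near(f,f), on(f)}
optimal plan length = 3; 3 ≤ 5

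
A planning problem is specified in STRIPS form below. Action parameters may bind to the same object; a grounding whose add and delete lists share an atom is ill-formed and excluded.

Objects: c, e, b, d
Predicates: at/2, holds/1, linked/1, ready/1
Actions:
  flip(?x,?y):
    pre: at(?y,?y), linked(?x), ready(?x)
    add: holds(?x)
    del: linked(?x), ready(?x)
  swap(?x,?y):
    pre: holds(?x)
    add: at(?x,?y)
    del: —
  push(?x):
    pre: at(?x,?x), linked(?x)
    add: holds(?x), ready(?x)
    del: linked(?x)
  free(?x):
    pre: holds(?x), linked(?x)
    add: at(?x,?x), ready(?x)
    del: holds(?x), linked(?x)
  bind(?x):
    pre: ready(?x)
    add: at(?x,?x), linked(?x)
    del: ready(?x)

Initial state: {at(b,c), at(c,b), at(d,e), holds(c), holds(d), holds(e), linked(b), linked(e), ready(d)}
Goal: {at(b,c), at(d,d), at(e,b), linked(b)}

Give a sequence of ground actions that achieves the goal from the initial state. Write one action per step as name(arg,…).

swap(e,b); swap(d,d)

1. swap(e,b)  →  {at(b,c), at(c,b), at(d,e), at(e,b), holds(c), holds(d), holds(e), linked(b), linked(e), ready(d)}
2. swap(d,d)  →  {at(b,c), at(c,b), at(d,d), at(d,e), at(e,b), holds(c), holds(d), holds(e), linked(b), linked(e), ready(d)}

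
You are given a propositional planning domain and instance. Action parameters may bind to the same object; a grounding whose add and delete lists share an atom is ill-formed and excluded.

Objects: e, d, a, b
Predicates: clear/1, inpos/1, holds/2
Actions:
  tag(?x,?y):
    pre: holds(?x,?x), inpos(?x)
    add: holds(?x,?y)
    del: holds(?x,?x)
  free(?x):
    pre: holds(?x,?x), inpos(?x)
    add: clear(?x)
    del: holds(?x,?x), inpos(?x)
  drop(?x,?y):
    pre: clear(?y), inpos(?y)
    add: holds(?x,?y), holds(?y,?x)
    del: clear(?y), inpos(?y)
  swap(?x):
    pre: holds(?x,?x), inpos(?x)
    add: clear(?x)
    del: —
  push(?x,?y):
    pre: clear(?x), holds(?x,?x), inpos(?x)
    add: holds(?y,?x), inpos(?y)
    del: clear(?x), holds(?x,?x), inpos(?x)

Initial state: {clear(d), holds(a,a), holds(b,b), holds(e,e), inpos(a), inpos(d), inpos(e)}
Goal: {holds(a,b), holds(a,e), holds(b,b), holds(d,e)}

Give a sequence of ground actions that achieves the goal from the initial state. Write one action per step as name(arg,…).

tag(a,b); drop(e,d); swap(e); drop(a,e)

1. tag(a,b)  →  {clear(d), holds(a,b), holds(b,b), holds(e,e), inpos(a), inpos(d), inpos(e)}
2. drop(e,d)  →  {holds(a,b), holds(b,b), holds(d,e), holds(e,d), holds(e,e), inpos(a), inpos(e)}
3. swap(e)  →  {clear(e), holds(a,b), holds(b,b), holds(d,e), holds(e,d), holds(e,e), inpos(a), inpos(e)}
4. drop(a,e)  →  {holds(a,b), holds(a,e), holds(b,b), holds(d,e), holds(e,a), holds(e,d), holds(e,e), inpos(a)}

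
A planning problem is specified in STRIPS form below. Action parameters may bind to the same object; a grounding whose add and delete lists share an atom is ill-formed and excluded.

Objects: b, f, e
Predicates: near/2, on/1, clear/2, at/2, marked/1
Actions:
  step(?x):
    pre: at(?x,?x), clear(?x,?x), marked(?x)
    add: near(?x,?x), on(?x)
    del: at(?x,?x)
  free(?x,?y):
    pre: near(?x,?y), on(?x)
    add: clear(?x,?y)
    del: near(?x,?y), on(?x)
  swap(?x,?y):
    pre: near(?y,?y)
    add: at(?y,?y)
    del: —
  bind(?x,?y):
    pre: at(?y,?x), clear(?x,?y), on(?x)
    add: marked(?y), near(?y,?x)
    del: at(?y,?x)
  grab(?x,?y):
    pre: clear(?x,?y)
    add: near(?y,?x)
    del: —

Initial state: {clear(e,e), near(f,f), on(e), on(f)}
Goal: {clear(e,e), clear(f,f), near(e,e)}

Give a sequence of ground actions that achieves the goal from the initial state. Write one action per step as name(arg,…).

1. free(f,f)  →  {clear(e,e), clear(f,f), on(e)}
2. grab(e,e)  →  {clear(e,e), clear(f,f), near(e,e), on(e)}

free(f,f); grab(e,e)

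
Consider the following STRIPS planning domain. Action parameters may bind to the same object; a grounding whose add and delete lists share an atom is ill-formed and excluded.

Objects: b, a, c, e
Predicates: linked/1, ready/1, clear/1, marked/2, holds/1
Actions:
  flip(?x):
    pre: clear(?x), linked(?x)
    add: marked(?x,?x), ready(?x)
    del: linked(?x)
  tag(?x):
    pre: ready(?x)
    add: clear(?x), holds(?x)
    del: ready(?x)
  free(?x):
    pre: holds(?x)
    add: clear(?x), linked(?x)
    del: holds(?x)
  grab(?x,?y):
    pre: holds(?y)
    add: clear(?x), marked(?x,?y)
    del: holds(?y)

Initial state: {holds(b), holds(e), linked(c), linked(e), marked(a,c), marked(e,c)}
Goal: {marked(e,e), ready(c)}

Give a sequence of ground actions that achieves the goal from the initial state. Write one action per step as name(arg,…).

grab(c,b); flip(c); grab(e,e)

1. grab(c,b)  →  {clear(c), holds(e), linked(c), linked(e), marked(a,c), marked(c,b), marked(e,c)}
2. flip(c)  →  {clear(c), holds(e), linked(e), marked(a,c), marked(c,b), marked(c,c), marked(e,c), ready(c)}
3. grab(e,e)  →  {clear(c), clear(e), linked(e), marked(a,c), marked(c,b), marked(c,c), marked(e,c), marked(e,e), ready(c)}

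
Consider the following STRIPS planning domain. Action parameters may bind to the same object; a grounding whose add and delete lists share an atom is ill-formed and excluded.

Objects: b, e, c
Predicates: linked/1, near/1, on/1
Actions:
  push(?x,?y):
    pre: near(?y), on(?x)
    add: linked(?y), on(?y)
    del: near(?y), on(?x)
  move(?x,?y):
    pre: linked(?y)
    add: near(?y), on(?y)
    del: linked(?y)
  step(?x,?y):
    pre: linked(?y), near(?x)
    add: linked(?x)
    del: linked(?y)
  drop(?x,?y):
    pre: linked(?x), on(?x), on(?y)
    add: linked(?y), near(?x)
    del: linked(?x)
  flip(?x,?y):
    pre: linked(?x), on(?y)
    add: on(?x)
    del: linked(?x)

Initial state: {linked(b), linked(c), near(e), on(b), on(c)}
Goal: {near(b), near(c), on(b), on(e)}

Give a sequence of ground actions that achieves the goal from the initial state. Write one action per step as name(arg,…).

1. push(b,e)  →  {linked(b), linked(c), linked(e), on(c), on(e)}
2. move(b,b)  →  {linked(c), linked(e), near(b), on(b), on(c), on(e)}
3. move(b,c)  →  {linked(e), near(b), near(c), on(b), on(c), on(e)}

push(b,e); move(b,b); move(b,c)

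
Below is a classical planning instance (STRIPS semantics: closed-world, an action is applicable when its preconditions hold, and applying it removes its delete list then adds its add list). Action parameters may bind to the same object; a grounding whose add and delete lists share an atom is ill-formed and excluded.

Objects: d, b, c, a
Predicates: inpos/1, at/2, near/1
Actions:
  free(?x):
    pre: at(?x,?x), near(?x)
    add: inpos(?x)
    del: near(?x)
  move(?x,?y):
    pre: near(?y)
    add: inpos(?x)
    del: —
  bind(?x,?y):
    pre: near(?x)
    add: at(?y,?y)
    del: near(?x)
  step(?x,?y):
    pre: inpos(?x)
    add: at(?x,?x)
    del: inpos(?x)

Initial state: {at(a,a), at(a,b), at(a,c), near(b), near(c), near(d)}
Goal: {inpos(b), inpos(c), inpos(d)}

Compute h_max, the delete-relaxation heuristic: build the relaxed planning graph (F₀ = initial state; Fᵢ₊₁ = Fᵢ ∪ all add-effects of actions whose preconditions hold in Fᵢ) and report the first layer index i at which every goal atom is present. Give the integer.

1

F0 = init (6 atoms)
F1 = F0 ∪ {at(b,b), at(c,c), at(d,d), inpos(a), inpos(b), inpos(c), inpos(d)}  (13 atoms)
goal ⊆ F1  ⇒  h_max = 1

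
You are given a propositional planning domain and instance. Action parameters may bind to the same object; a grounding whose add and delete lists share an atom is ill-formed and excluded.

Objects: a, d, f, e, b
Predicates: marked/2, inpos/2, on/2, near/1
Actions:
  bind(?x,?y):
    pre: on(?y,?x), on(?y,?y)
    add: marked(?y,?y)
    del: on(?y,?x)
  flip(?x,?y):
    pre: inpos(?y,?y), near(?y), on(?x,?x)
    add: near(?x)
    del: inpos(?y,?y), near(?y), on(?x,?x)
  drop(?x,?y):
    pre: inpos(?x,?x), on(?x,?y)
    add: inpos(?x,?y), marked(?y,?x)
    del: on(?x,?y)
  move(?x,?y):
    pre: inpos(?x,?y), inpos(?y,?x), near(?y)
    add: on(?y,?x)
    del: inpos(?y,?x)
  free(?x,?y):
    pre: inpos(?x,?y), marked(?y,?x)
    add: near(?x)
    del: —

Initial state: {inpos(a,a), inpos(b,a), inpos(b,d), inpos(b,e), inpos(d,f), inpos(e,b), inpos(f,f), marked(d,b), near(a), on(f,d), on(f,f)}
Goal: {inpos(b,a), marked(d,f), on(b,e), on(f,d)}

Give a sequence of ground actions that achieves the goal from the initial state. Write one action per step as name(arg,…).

1. flip(f,a)  →  {inpos(b,a), inpos(b,d), inpos(b,e), inpos(d,f), inpos(e,b), inpos(f,f), marked(d,b), near(f), on(f,d)}
2. drop(f,d)  →  {inpos(b,a), inpos(b,d), inpos(b,e), inpos(d,f), inpos(e,b), inpos(f,d), inpos(f,f), marked(d,b), marked(d,f), near(f)}
3. move(d,f)  →  {inpos(b,a), inpos(b,d), inpos(b,e), inpos(d,f), inpos(e,b), inpos(f,f), marked(d,b), marked(d,f), near(f), on(f,d)}
4. free(b,d)  →  {inpos(b,a), inpos(b,d), inpos(b,e), inpos(d,f), inpos(e,b), inpos(f,f), marked(d,b), marked(d,f), near(b), near(f), on(f,d)}
5. move(e,b)  →  {inpos(b,a), inpos(b,d), inpos(d,f), inpos(e,b), inpos(f,f), marked(d,b), marked(d,f), near(b), near(f), on(b,e), on(f,d)}

flip(f,a); drop(f,d); move(d,f); free(b,d); move(e,b)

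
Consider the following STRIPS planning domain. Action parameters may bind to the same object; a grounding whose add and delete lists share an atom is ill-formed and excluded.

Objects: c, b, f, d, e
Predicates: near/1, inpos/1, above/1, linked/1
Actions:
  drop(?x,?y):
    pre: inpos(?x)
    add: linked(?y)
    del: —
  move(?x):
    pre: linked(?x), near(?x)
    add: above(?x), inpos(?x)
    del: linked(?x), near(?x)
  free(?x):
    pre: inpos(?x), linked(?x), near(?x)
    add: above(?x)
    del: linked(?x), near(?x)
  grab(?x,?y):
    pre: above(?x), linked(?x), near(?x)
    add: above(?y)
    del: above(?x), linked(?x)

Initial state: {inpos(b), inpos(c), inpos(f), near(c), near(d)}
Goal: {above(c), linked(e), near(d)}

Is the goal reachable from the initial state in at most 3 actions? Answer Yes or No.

Yes

1. drop(c,c)  →  {inpos(b), inpos(c), inpos(f), linked(c), near(c), near(d)}
2. drop(c,e)  →  {inpos(b), inpos(c), inpos(f), linked(c), linked(e), near(c), near(d)}
3. move(c)  →  {above(c), inpos(b), inpos(c), inpos(f), linked(e), near(d)}
optimal plan length = 3; 3 ≤ 3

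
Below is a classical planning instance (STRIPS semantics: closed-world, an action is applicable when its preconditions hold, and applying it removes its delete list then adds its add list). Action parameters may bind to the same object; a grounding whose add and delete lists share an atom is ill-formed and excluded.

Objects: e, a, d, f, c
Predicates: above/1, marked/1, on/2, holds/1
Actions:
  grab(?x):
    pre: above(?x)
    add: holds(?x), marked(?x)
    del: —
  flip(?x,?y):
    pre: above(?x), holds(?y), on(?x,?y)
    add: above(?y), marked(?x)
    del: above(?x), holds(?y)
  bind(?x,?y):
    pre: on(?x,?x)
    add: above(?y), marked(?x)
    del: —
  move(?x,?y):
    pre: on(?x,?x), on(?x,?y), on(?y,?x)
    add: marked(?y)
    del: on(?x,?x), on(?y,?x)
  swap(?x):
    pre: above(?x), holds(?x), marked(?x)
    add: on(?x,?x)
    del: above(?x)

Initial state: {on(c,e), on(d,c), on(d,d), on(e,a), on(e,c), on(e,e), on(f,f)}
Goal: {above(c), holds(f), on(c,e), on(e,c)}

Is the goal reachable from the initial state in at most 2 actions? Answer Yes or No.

1. bind(e,f)  →  {above(f), marked(e), on(c,e), on(d,c), on(d,d), on(e,a), on(e,c), on(e,e), on(f,f)}
2. grab(f)  →  {above(f), holds(f), marked(e), marked(f), on(c,e), on(d,c), on(d,d), on(e,a), on(e,c), on(e,e), on(f,f)}
3. bind(e,c)  →  {above(c), above(f), holds(f), marked(e), marked(f), on(c,e), on(d,c), on(d,d), on(e,a), on(e,c), on(e,e), on(f,f)}
optimal plan length = 3; 3 > 2

No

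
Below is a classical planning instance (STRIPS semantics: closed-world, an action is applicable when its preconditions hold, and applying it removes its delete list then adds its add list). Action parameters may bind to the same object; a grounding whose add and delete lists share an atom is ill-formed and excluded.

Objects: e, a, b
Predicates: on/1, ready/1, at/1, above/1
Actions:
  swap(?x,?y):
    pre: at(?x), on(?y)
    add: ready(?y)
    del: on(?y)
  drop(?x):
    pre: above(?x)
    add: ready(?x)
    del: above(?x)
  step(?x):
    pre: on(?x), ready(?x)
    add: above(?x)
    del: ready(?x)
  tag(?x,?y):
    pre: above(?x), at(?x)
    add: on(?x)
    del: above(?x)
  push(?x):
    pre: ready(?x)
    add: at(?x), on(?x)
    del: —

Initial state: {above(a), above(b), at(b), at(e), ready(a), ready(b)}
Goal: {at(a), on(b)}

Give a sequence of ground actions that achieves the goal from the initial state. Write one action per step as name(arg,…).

tag(b,e); push(a)

1. tag(b,e)  →  {above(a), at(b), at(e), on(b), ready(a), ready(b)}
2. push(a)  →  {above(a), at(a), at(b), at(e), on(a), on(b), ready(a), ready(b)}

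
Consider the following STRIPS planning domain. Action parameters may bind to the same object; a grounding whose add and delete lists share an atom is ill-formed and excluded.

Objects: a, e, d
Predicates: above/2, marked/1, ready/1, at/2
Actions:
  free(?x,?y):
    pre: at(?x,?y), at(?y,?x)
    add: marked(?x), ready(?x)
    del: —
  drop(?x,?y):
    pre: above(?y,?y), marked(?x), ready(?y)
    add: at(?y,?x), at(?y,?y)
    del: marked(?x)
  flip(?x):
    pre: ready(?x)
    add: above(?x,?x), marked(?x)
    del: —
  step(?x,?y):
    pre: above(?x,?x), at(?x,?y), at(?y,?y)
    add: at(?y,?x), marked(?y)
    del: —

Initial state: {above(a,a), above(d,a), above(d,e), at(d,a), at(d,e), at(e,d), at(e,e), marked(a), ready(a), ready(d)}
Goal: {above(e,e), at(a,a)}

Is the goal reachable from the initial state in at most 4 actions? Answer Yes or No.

1. free(e,e)  →  {above(a,a), above(d,a), above(d,e), at(d,a), at(d,e), at(e,d), at(e,e), marked(a), marked(e), ready(a), ready(d), ready(e)}
2. drop(a,a)  →  {above(a,a), above(d,a), above(d,e), at(a,a), at(d,a), at(d,e), at(e,d), at(e,e), marked(e), ready(a), ready(d), ready(e)}
3. flip(e)  →  {above(a,a), above(d,a), above(d,e), above(e,e), at(a,a), at(d,a), at(d,e), at(e,d), at(e,e), marked(e), ready(a), ready(d), ready(e)}
optimal plan length = 3; 3 ≤ 4

Yes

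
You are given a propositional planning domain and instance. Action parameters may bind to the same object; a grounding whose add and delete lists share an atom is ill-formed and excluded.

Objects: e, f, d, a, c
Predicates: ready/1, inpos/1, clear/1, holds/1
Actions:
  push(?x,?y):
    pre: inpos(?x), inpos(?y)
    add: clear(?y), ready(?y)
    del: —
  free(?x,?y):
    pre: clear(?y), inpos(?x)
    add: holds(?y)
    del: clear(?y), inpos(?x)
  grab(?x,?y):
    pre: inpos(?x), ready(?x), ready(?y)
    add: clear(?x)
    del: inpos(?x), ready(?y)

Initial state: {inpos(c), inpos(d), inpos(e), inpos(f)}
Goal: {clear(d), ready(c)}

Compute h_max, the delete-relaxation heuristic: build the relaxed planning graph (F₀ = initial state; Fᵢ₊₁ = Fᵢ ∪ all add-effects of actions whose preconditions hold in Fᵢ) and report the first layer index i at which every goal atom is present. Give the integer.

F0 = init (4 atoms)
F1 = F0 ∪ {clear(c), clear(d), clear(e), clear(f), ready(c), ready(d), ready(e), ready(f)}  (12 atoms)
goal ⊆ F1  ⇒  h_max = 1

1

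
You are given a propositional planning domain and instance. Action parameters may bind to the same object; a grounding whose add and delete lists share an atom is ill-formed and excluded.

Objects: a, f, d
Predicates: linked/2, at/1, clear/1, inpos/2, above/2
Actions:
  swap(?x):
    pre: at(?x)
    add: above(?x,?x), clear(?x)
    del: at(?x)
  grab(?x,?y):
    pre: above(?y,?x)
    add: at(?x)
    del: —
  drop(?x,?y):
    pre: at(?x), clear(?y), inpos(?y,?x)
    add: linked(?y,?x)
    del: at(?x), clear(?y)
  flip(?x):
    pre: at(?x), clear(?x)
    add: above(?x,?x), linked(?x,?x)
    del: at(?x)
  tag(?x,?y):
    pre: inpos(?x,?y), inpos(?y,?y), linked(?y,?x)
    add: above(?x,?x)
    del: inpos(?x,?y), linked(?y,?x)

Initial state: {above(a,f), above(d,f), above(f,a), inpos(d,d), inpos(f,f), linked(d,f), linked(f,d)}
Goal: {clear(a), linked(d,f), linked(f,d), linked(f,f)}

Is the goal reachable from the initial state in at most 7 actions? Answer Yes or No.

1. grab(a,f)  →  {above(a,f), above(d,f), above(f,a), at(a), inpos(d,d), inpos(f,f), linked(d,f), linked(f,d)}
2. swap(a)  →  {above(a,a), above(a,f), above(d,f), above(f,a), clear(a), inpos(d,d), inpos(f,f), linked(d,f), linked(f,d)}
3. grab(f,a)  →  {above(a,a), above(a,f), above(d,f), above(f,a), at(f), clear(a), inpos(d,d), inpos(f,f), linked(d,f), linked(f,d)}
4. swap(f)  →  {above(a,a), above(a,f), above(d,f), above(f,a), above(f,f), clear(a), clear(f), inpos(d,d), inpos(f,f), linked(d,f), linked(f,d)}
5. grab(f,a)  →  {above(a,a), above(a,f), above(d,f), above(f,a), above(f,f), at(f), clear(a), clear(f), inpos(d,d), inpos(f,f), linked(d,f), linked(f,d)}
6. drop(f,f)  →  {above(a,a), above(a,f), above(d,f), above(f,a), above(f,f), clear(a), inpos(d,d), inpos(f,f), linked(d,f), linked(f,d), linked(f,f)}
optimal plan length = 6; 6 ≤ 7

Yes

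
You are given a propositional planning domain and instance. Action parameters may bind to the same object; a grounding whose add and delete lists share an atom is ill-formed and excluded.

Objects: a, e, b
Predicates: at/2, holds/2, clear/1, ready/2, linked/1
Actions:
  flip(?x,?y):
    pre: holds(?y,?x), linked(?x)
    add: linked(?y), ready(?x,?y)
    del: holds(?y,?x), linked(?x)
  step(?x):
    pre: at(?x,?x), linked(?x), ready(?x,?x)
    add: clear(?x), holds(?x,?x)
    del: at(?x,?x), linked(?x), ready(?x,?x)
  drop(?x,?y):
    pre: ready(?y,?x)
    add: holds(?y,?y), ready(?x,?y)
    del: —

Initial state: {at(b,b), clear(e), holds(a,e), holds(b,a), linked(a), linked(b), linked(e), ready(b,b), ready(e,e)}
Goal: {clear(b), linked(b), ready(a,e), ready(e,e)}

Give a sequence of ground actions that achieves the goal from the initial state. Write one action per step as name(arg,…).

flip(e,a); step(b); flip(a,b); drop(a,e)

1. flip(e,a)  →  {at(b,b), clear(e), holds(b,a), linked(a), linked(b), ready(b,b), ready(e,a), ready(e,e)}
2. step(b)  →  {clear(b), clear(e), holds(b,a), holds(b,b), linked(a), ready(e,a), ready(e,e)}
3. flip(a,b)  →  {clear(b), clear(e), holds(b,b), linked(b), ready(a,b), ready(e,a), ready(e,e)}
4. drop(a,e)  →  {clear(b), clear(e), holds(b,b), holds(e,e), linked(b), ready(a,b), ready(a,e), ready(e,a), ready(e,e)}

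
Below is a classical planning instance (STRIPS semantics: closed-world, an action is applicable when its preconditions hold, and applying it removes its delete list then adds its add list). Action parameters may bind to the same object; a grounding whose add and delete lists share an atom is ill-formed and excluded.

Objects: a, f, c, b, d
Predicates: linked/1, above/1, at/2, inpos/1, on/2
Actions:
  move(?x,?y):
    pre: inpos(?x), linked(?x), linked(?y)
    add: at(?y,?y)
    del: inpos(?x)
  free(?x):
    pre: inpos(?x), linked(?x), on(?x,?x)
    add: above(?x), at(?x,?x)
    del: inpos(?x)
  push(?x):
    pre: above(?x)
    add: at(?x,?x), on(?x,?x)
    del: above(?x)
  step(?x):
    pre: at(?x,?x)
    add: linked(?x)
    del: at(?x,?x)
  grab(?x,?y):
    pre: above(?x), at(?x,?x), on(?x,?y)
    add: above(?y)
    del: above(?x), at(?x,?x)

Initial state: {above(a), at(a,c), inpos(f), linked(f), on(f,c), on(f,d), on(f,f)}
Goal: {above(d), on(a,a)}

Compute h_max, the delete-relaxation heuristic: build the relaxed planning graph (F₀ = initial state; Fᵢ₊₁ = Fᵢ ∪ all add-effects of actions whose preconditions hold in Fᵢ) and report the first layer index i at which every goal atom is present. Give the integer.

F0 = init (7 atoms)
F1 = F0 ∪ {above(f), at(a,a), at(f,f), on(a,a)}  (11 atoms)
F2 = F1 ∪ {above(c), above(d), linked(a)}  (14 atoms)
goal ⊆ F2  ⇒  h_max = 2

2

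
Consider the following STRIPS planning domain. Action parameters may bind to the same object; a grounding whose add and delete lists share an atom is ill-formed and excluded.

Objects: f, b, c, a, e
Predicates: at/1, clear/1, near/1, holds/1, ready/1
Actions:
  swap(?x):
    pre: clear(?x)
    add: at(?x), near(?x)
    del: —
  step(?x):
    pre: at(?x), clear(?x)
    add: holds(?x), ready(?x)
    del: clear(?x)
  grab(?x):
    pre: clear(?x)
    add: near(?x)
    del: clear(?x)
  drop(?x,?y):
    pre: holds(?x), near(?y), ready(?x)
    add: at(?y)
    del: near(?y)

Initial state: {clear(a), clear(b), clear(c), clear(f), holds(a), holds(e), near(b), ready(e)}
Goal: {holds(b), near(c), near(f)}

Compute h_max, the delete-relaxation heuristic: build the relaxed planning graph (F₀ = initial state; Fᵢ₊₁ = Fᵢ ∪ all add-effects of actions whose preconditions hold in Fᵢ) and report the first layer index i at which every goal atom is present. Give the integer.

F0 = init (8 atoms)
F1 = F0 ∪ {at(a), at(b), at(c), at(f), near(a), near(c), near(f)}  (15 atoms)
F2 = F1 ∪ {holds(b), holds(c), holds(f), ready(a), ready(b), ready(c), ready(f)}  (22 atoms)
goal ⊆ F2  ⇒  h_max = 2

2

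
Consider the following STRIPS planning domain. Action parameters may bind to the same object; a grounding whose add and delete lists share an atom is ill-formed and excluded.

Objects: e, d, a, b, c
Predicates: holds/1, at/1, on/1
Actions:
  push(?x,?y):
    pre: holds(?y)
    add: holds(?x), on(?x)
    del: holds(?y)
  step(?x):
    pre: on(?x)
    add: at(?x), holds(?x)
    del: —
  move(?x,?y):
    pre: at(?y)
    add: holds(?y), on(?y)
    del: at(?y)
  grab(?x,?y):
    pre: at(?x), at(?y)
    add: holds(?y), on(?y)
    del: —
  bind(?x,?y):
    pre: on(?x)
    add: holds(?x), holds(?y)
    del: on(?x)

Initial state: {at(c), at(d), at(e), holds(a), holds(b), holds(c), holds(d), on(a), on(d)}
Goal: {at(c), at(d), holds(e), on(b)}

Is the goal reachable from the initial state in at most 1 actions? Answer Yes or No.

No

1. push(e,d)  →  {at(c), at(d), at(e), holds(a), holds(b), holds(c), holds(e), on(a), on(d), on(e)}
2. push(b,a)  →  {at(c), at(d), at(e), holds(b), holds(c), holds(e), on(a), on(b), on(d), on(e)}
optimal plan length = 2; 2 > 1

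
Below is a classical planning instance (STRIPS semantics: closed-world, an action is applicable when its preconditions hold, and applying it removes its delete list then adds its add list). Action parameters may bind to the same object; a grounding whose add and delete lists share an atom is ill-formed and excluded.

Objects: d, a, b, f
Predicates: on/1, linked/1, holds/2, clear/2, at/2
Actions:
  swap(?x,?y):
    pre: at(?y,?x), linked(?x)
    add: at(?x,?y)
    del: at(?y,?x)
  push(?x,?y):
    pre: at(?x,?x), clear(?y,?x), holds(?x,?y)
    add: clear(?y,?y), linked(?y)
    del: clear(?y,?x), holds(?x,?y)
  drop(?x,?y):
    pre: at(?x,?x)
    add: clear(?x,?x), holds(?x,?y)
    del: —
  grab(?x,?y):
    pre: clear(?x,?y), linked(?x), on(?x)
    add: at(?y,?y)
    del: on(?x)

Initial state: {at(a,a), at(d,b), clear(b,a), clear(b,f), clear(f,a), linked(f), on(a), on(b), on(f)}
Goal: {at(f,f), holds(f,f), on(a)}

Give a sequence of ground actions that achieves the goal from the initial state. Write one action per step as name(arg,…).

drop(a,b); push(a,b); grab(b,f); drop(f,f)

1. drop(a,b)  →  {at(a,a), at(d,b), clear(a,a), clear(b,a), clear(b,f), clear(f,a), holds(a,b), linked(f), on(a), on(b), on(f)}
2. push(a,b)  →  {at(a,a), at(d,b), clear(a,a), clear(b,b), clear(b,f), clear(f,a), linked(b), linked(f), on(a), on(b), on(f)}
3. grab(b,f)  →  {at(a,a), at(d,b), at(f,f), clear(a,a), clear(b,b), clear(b,f), clear(f,a), linked(b), linked(f), on(a), on(f)}
4. drop(f,f)  →  {at(a,a), at(d,b), at(f,f), clear(a,a), clear(b,b), clear(b,f), clear(f,a), clear(f,f), holds(f,f), linked(b), linked(f), on(a), on(f)}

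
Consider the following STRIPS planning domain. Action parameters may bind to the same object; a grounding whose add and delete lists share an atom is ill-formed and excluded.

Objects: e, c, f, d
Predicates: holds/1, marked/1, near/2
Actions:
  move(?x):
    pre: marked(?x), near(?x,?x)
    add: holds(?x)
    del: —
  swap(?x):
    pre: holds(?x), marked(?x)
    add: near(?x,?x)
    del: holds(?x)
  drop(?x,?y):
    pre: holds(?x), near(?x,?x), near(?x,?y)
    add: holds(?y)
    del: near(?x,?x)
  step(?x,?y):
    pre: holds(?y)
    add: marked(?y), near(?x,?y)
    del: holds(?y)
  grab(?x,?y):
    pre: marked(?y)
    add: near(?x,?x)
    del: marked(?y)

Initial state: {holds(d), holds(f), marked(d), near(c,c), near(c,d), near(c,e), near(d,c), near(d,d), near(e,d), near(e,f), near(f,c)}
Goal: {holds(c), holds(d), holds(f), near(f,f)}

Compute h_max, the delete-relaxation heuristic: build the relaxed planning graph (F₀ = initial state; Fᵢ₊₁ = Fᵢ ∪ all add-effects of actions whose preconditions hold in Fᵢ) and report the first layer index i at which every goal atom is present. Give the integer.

F0 = init (11 atoms)
F1 = F0 ∪ {holds(c), marked(f), near(c,f), near(d,f), near(e,e), near(f,d), near(f,f)}  (18 atoms)
goal ⊆ F1  ⇒  h_max = 1

1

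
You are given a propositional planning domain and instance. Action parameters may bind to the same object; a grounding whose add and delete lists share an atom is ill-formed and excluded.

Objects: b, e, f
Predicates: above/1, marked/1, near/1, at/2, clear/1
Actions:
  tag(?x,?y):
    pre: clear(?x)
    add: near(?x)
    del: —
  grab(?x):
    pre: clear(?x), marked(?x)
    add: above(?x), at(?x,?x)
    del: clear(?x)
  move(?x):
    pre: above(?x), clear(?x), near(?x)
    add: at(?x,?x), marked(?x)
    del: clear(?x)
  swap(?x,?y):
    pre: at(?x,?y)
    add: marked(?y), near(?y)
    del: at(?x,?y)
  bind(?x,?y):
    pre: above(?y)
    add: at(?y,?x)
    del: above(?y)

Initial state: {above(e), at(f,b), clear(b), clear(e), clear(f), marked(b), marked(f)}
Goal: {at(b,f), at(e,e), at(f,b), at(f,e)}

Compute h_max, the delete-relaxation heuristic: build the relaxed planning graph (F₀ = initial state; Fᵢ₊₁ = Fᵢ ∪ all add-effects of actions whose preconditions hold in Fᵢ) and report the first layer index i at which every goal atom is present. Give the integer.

F0 = init (7 atoms)
F1 = F0 ∪ {above(b), above(f), at(b,b), at(e,b), at(e,e), at(e,f), at(f,f), near(b), near(e), near(f)}  (17 atoms)
F2 = F1 ∪ {at(b,e), at(b,f), at(f,e), marked(e)}  (21 atoms)
goal ⊆ F2  ⇒  h_max = 2

2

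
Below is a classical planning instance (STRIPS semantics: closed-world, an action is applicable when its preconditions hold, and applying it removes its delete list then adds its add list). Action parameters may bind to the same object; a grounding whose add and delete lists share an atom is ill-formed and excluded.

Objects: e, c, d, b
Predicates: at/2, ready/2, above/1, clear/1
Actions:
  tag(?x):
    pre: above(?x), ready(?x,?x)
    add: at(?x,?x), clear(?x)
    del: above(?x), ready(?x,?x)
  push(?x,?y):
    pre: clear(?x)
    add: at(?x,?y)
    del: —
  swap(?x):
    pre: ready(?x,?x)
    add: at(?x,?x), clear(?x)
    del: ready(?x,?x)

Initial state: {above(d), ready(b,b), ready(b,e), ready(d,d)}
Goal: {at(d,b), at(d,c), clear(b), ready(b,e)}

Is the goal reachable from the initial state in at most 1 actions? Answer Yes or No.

No

1. tag(d)  →  {at(d,d), clear(d), ready(b,b), ready(b,e)}
2. push(d,c)  →  {at(d,c), at(d,d), clear(d), ready(b,b), ready(b,e)}
3. push(d,b)  →  {at(d,b), at(d,c), at(d,d), clear(d), ready(b,b), ready(b,e)}
4. swap(b)  →  {at(b,b), at(d,b), at(d,c), at(d,d), clear(b), clear(d), ready(b,e)}
optimal plan length = 4; 4 > 1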